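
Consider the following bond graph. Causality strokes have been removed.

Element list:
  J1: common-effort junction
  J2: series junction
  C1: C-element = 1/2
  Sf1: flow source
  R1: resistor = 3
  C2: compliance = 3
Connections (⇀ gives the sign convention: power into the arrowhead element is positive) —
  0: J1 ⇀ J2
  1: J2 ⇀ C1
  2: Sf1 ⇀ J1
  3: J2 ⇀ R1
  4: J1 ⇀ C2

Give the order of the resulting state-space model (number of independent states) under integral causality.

2  (C1, C2 all integral)

#2 stroke at Sf1  (source Sf1 imposes f)
#1 stroke at J2  (prefer integral on C1)
#4 stroke at J1  (C2 integral (e out))
#0 stroke at J2  (J1: bond 4 brought effort, rest push out)
#3 stroke at R1  (only one flow-in slot at J2)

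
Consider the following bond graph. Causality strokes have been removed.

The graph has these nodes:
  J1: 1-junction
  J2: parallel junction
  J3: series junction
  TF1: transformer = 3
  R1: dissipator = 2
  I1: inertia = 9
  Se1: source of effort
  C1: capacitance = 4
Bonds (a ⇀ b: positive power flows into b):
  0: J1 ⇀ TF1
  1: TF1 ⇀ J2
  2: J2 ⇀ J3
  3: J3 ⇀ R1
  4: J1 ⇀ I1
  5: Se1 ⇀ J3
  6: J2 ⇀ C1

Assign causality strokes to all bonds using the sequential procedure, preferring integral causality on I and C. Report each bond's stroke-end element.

bond 0 stroke→J1
bond 1 stroke→TF1
bond 2 stroke→J3
bond 3 stroke→R1
bond 4 stroke→I1
bond 5 stroke→J3
bond 6 stroke→J2

b5 stroke→J3  (Se1 fixes effort; stroke away)
b4 stroke→I1  (I1 outputs flow p/I1)
b0 stroke→J1  (common-f at J1 fixed by 4)
b1 stroke→TF1  (TF1 one-in-one-out from 0)
b6 stroke→J2  (C1 integral (e out))
b2 stroke→J3  (J2: bond 6 brought effort, rest push out)
b3 stroke→R1  (closing 1-jn rule on J3)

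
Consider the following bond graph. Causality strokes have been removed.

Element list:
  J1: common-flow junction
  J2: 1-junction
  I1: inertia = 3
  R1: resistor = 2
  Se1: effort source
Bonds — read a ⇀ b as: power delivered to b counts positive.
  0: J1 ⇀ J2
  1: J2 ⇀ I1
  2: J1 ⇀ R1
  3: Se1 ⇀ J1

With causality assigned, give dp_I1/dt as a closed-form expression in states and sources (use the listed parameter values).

b3 →J1  (Se1 (Se) sets effort on bond)
b1 →I1  (I1 integral (f out))
b0 →J2  (1-jn J2 has f-setter on 1)
b2 →J1  (J1: bond 0 brought flow, rest push out)

dp_I1/dt = E_Se1 - 2*p_I1/3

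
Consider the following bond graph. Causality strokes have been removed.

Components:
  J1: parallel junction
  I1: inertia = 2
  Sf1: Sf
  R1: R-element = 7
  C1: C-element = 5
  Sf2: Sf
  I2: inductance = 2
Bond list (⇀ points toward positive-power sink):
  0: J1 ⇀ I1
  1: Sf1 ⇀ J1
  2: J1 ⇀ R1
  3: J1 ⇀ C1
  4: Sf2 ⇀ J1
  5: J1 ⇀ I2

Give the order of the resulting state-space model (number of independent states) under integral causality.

3  (C1, I1, I2 all integral)

bond 1 |Sf1  (Sf1 fixes flow; stroke at Sf1)
bond 4 |Sf2  (source Sf2 imposes f)
bond 0 |I1  (prefer integral on I1)
bond 3 |J1  (C1: C, integral causality)
bond 2 |R1  (J1 effort already set via bond 3)
bond 5 |I2  (common-e at J1 fixed by 3)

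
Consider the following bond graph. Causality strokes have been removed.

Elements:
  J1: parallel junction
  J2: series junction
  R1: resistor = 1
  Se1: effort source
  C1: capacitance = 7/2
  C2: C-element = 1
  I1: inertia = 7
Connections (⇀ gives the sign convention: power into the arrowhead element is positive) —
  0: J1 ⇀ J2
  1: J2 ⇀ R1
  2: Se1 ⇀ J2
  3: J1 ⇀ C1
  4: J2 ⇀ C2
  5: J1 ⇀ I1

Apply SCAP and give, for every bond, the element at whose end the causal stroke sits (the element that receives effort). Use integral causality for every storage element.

bond 2 stroke at J2  (Se1 (Se) sets effort on bond)
bond 3 stroke at J1  (C1 outputs effort q/C1)
bond 0 stroke at J2  (J1: bond 3 brought effort, rest push out)
bond 5 stroke at I1  (J1: bond 3 brought effort, rest push out)
bond 4 stroke at J2  (C2 integral (e out))
bond 1 stroke at R1  (J2: last free bond brings flow in)

#0 stroke→J2
#1 stroke→R1
#2 stroke→J2
#3 stroke→J1
#4 stroke→J2
#5 stroke→I1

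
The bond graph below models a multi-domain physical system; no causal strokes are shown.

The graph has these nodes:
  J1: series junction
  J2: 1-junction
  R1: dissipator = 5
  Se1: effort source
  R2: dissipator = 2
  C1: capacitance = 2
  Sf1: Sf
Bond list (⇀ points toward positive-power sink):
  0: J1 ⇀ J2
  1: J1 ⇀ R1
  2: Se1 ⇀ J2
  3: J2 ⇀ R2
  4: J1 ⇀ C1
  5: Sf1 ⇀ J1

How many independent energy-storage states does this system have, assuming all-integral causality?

1  (C1 all integral)

β2 →J2  (source Se1 imposes e)
β5 →Sf1  (Sf1: flow source, stroke at near end)
β0 →J1  (J1: bond 5 brought flow, rest push out)
β1 →J1  (J1 flow already set via bond 5)
β4 →J1  (J1: bond 5 brought flow, rest push out)
β3 →J2  (J2: bond 0 brought flow, rest push out)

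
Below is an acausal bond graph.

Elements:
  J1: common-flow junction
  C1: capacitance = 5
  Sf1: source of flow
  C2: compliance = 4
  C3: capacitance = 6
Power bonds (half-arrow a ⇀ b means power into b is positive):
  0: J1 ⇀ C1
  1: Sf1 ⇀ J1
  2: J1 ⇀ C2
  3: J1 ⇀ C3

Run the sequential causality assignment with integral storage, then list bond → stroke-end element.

b0 stroke at J1
b1 stroke at Sf1
b2 stroke at J1
b3 stroke at J1

b1 →Sf1  (source Sf1 imposes f)
b0 →J1  (J1 flow already set via bond 1)
b2 →J1  (J1 flow already set via bond 1)
b3 →J1  (common-f at J1 fixed by 1)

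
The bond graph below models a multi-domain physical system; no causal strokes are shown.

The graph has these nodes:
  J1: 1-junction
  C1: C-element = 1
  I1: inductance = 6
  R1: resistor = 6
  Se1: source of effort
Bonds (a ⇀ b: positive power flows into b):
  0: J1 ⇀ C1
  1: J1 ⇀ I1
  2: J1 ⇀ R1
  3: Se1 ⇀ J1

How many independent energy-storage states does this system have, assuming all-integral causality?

bond 3 |J1  (Se1 fixes effort; stroke away)
bond 0 |J1  (C1: C, integral causality)
bond 1 |I1  (I1 integral (f out))
bond 2 |J1  (J1: bond 1 brought flow, rest push out)

2  (C1, I1 all integral)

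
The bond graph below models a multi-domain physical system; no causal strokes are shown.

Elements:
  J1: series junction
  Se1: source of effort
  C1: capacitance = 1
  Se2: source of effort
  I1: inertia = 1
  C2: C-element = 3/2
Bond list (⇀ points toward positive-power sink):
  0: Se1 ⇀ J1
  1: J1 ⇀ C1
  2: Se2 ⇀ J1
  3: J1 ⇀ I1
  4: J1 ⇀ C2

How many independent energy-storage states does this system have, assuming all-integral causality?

3  (C1, C2, I1 all integral)

bond 0 stroke at J1  (Se1: effort source, stroke at far end)
bond 2 stroke at J1  (Se2 (Se) sets effort on bond)
bond 1 stroke at J1  (C1 outputs effort q/C1)
bond 3 stroke at I1  (I1 outputs flow p/I1)
bond 4 stroke at J1  (J1: bond 3 brought flow, rest push out)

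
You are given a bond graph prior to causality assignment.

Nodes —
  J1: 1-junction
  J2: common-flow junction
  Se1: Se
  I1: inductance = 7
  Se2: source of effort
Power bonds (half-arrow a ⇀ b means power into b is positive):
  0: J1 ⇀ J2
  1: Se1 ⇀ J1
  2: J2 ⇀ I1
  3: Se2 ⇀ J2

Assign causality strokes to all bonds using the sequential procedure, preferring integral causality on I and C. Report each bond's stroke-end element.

β1 |J1  (Se1: effort source, stroke at far end)
β3 |J2  (Se2: effort source, stroke at far end)
β0 |J2  (J1: last free bond brings flow in)
β2 |I1  (closing 1-jn rule on J2)

b0 |J2
b1 |J1
b2 |I1
b3 |J2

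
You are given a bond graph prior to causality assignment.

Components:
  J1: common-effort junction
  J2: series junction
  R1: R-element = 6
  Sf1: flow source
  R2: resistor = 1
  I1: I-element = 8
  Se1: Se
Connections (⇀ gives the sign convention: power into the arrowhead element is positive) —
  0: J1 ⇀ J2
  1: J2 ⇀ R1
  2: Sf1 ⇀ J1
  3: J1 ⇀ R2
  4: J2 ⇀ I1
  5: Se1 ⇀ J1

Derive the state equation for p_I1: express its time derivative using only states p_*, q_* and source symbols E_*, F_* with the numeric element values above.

b2 →Sf1  (Sf1 fixes flow; stroke at Sf1)
b5 →J1  (Se1: effort source, stroke at far end)
b0 →J2  (J1: bond 5 brought effort, rest push out)
b3 →R2  (J1 effort already set via bond 5)
b4 →I1  (I1: I, integral causality)
b1 →J2  (common-f at J2 fixed by 4)

dp_I1/dt = E_Se1 - 3*p_I1/4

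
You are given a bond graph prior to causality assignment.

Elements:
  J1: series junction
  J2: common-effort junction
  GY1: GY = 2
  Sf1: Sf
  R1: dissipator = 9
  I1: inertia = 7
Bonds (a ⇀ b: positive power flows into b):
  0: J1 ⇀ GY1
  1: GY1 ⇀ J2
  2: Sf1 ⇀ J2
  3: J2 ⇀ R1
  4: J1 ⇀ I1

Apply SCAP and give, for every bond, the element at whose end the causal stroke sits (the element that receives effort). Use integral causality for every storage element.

bond 2 →Sf1  (Sf1 (Sf) sets flow on bond)
bond 4 →I1  (I1: I, integral causality)
bond 0 →J1  (1-jn J1 has f-setter on 4)
bond 1 →J2  (GY GY1: same side as bond 0)
bond 3 →R1  (0-jn J2 has e-setter on 1)

β0 →J1
β1 →J2
β2 →Sf1
β3 →R1
β4 →I1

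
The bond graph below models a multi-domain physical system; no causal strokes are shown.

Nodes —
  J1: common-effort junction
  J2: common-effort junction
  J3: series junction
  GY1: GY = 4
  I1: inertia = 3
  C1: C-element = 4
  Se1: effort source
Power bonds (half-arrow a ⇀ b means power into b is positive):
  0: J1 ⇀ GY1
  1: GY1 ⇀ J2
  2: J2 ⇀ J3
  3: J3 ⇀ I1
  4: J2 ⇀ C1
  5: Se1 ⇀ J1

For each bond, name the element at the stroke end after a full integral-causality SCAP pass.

β0 stroke→GY1
β1 stroke→GY1
β2 stroke→J3
β3 stroke→I1
β4 stroke→J2
β5 stroke→J1

b5 →J1  (source Se1 imposes e)
b0 →GY1  (J1 effort already set via bond 5)
b1 →GY1  (GY1 both-in/both-out from 0)
b3 →I1  (I1 integral (f out))
b2 →J3  (J3 flow already set via bond 3)
b4 →J2  (closing 0-jn rule on J2)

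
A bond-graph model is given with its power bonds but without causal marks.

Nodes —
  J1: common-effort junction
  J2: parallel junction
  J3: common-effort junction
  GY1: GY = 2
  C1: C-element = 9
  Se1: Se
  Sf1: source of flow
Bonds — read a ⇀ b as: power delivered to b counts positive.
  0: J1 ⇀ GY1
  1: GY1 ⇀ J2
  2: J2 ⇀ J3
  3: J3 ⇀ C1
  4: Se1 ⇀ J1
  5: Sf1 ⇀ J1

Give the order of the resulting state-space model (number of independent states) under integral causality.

1  (C1 all integral)

#4 stroke at J1  (Se1 (Se) sets effort on bond)
#5 stroke at Sf1  (Sf1: flow source, stroke at near end)
#0 stroke at GY1  (J1: bond 4 brought effort, rest push out)
#1 stroke at GY1  (GY GY1: same side as bond 0)
#2 stroke at J2  (only one effort-in slot at J2)
#3 stroke at J3  (only one effort-in slot at J3)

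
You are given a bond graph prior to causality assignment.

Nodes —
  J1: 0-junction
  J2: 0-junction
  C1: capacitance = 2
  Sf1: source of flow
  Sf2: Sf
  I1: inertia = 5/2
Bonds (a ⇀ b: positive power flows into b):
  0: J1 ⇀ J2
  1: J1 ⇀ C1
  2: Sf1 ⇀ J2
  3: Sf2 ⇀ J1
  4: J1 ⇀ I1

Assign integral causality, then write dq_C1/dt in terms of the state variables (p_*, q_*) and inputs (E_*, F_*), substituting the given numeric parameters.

β2 |Sf1  (source Sf1 imposes f)
β3 |Sf2  (Sf2 fixes flow; stroke at Sf2)
β0 |J2  (only one effort-in slot at J2)
β1 |J1  (C1 integral (e out))
β4 |I1  (J1: bond 1 brought effort, rest push out)

dq_C1/dt = F_Sf1 + F_Sf2 - 2*p_I1/5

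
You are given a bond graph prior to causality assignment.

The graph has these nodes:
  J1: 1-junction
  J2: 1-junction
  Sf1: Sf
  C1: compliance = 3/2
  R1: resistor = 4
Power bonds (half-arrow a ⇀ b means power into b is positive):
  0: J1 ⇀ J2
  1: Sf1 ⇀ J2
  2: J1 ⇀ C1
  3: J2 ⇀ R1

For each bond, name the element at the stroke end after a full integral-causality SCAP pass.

#0 stroke→J2
#1 stroke→Sf1
#2 stroke→J1
#3 stroke→J2

#1 →Sf1  (source Sf1 imposes f)
#0 →J2  (common-f at J2 fixed by 1)
#3 →J2  (common-f at J2 fixed by 1)
#2 →J1  (1-jn J1 has f-setter on 0)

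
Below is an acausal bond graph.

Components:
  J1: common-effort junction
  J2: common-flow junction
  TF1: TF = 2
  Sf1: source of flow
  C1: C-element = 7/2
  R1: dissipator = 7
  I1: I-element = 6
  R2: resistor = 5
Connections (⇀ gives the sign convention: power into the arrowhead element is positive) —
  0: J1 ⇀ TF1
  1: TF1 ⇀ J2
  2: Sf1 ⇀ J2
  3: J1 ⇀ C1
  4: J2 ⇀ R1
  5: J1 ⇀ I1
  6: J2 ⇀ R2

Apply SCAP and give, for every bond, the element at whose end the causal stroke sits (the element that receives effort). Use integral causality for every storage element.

β0 →TF1
β1 →J2
β2 →Sf1
β3 →J1
β4 →J2
β5 →I1
β6 →J2

#2 |Sf1  (Sf1: flow source, stroke at near end)
#1 |J2  (J2 flow already set via bond 2)
#4 |J2  (common-f at J2 fixed by 2)
#6 |J2  (common-f at J2 fixed by 2)
#0 |TF1  (through TF1, causality passes straight; one stroke at TF1)
#3 |J1  (C1 integral (e out))
#5 |I1  (0-jn J1 has e-setter on 3)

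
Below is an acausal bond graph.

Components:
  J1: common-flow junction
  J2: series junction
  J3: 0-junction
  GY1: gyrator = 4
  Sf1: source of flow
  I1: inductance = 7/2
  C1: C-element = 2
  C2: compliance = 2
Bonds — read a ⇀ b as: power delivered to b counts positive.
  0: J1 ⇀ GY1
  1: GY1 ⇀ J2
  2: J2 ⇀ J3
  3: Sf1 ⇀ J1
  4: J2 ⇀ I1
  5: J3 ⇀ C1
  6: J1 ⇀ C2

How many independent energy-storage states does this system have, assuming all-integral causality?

β3 stroke at Sf1  (Sf1: flow source, stroke at near end)
β0 stroke at J1  (common-f at J1 fixed by 3)
β6 stroke at J1  (J1 flow already set via bond 3)
β1 stroke at J2  (through GY1, causality inverts; strokes same side of GY1)
β4 stroke at I1  (prefer integral on I1)
β2 stroke at J2  (J2: bond 4 brought flow, rest push out)
β5 stroke at J3  (closing 0-jn rule on J3)

3  (C1, C2, I1 all integral)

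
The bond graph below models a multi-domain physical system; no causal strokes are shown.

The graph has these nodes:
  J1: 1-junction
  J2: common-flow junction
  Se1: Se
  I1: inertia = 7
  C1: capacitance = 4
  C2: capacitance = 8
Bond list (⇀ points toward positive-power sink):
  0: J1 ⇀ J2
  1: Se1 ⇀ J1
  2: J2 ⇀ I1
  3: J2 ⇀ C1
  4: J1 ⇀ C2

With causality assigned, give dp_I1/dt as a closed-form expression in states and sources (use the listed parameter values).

dp_I1/dt = E_Se1 - q_C1/4 - q_C2/8

#1 |J1  (Se1 fixes effort; stroke away)
#2 |I1  (I1 outputs flow p/I1)
#0 |J2  (common-f at J2 fixed by 2)
#3 |J2  (common-f at J2 fixed by 2)
#4 |J1  (1-jn J1 has f-setter on 0)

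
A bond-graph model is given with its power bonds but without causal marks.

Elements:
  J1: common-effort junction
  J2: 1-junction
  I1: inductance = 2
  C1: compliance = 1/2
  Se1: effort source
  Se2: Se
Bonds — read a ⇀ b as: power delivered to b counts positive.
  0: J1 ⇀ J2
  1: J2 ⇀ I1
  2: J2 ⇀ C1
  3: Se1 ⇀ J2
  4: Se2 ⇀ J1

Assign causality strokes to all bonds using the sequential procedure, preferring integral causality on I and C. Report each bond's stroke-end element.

bond 0 stroke→J2
bond 1 stroke→I1
bond 2 stroke→J2
bond 3 stroke→J2
bond 4 stroke→J1

β3 →J2  (source Se1 imposes e)
β4 →J1  (source Se2 imposes e)
β0 →J2  (J1 effort already set via bond 4)
β1 →I1  (I1: I, integral causality)
β2 →J2  (J2: bond 1 brought flow, rest push out)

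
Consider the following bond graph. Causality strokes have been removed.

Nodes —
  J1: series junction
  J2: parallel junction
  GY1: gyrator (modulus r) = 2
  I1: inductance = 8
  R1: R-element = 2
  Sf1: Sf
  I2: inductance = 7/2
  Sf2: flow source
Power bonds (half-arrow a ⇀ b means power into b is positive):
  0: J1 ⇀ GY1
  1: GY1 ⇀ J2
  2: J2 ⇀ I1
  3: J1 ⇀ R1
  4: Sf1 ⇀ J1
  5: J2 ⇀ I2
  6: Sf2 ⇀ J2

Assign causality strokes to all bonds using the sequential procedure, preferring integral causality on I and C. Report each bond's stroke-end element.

b4 |Sf1  (Sf1: flow source, stroke at near end)
b6 |Sf2  (Sf2 (Sf) sets flow on bond)
b0 |J1  (common-f at J1 fixed by 4)
b3 |J1  (common-f at J1 fixed by 4)
b1 |J2  (through GY1, causality inverts; strokes same side of GY1)
b2 |I1  (0-jn J2 has e-setter on 1)
b5 |I2  (J2 effort already set via bond 1)

β0 |J1
β1 |J2
β2 |I1
β3 |J1
β4 |Sf1
β5 |I2
β6 |Sf2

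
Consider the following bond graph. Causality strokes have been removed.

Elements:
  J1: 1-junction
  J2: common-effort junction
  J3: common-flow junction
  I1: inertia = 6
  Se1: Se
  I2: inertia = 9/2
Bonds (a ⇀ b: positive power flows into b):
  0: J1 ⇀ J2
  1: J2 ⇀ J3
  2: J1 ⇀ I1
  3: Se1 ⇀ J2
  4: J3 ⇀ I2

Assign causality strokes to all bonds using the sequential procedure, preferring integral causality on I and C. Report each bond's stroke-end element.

bond 0 stroke at J1
bond 1 stroke at J3
bond 2 stroke at I1
bond 3 stroke at J2
bond 4 stroke at I2

bond 3 stroke at J2  (Se1 (Se) sets effort on bond)
bond 0 stroke at J1  (J2 effort already set via bond 3)
bond 1 stroke at J3  (J2 effort already set via bond 3)
bond 4 stroke at I2  (closing 1-jn rule on J3)
bond 2 stroke at I1  (only one flow-in slot at J1)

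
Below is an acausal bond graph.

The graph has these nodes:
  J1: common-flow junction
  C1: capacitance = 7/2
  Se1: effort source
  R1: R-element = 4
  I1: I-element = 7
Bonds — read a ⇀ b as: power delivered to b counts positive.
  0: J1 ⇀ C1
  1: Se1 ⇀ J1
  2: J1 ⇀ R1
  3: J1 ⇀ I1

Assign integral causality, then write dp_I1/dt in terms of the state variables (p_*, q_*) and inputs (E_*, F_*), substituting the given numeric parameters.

β1 stroke→J1  (Se1 (Se) sets effort on bond)
β0 stroke→J1  (C1 integral (e out))
β3 stroke→I1  (I1 outputs flow p/I1)
β2 stroke→J1  (J1 flow already set via bond 3)

dp_I1/dt = E_Se1 - 4*p_I1/7 - 2*q_C1/7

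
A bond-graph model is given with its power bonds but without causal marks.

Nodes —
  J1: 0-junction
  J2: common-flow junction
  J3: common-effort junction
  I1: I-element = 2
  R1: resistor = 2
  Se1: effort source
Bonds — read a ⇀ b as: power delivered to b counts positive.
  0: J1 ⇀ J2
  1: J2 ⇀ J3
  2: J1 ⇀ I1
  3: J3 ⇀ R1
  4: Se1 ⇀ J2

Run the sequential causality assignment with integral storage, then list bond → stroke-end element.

β0 →J1
β1 →J2
β2 →I1
β3 →J3
β4 →J2

#4 →J2  (Se1 fixes effort; stroke away)
#2 →I1  (I1 outputs flow p/I1)
#0 →J1  (only one effort-in slot at J1)
#1 →J2  (J2 flow already set via bond 0)
#3 →J3  (closing 0-jn rule on J3)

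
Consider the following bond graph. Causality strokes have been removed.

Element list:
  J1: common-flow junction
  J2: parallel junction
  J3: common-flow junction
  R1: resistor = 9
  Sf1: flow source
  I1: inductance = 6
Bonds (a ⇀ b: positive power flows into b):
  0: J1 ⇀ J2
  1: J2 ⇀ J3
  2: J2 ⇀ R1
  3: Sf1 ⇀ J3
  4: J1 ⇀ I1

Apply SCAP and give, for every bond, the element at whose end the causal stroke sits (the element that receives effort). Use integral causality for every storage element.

bond 3 →Sf1  (Sf1: flow source, stroke at near end)
bond 1 →J3  (common-f at J3 fixed by 3)
bond 4 →I1  (prefer integral on I1)
bond 0 →J1  (common-f at J1 fixed by 4)
bond 2 →J2  (closing 0-jn rule on J2)

b0 stroke at J1
b1 stroke at J3
b2 stroke at J2
b3 stroke at Sf1
b4 stroke at I1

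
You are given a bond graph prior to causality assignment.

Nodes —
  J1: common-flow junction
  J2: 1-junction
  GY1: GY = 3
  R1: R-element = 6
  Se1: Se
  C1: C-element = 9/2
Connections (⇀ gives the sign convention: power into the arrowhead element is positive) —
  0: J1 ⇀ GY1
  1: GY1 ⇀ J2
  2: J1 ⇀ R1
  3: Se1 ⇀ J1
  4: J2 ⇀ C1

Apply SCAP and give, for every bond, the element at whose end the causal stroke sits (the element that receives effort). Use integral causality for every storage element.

b3 |J1  (Se1 fixes effort; stroke away)
b4 |J2  (C1 integral (e out))
b1 |GY1  (only one flow-in slot at J2)
b0 |GY1  (GY1: gyrator matches bond 1)
b2 |J1  (J1 flow already set via bond 0)

b0 stroke→GY1
b1 stroke→GY1
b2 stroke→J1
b3 stroke→J1
b4 stroke→J2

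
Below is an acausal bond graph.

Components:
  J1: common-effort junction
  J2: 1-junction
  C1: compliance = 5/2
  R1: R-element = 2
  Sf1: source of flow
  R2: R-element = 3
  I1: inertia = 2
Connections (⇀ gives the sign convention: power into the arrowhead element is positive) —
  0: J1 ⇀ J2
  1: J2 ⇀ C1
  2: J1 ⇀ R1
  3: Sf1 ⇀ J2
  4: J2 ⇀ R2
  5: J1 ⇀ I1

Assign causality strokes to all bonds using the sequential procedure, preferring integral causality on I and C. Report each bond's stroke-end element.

#3 |Sf1  (Sf1 fixes flow; stroke at Sf1)
#0 |J2  (J2: bond 3 brought flow, rest push out)
#1 |J2  (common-f at J2 fixed by 3)
#4 |J2  (common-f at J2 fixed by 3)
#5 |I1  (I1 outputs flow p/I1)
#2 |J1  (J1 needs exactly one e-in)

β0 stroke→J2
β1 stroke→J2
β2 stroke→J1
β3 stroke→Sf1
β4 stroke→J2
β5 stroke→I1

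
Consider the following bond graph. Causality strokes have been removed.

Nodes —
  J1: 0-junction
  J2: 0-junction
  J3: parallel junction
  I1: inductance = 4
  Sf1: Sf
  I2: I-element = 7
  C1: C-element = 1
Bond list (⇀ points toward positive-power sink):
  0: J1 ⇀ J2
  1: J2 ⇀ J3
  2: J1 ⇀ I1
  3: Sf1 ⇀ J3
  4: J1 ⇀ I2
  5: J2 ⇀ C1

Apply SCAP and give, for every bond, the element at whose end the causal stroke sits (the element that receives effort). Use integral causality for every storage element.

b0 |J1
b1 |J3
b2 |I1
b3 |Sf1
b4 |I2
b5 |J2

bond 3 stroke→Sf1  (source Sf1 imposes f)
bond 1 stroke→J3  (closing 0-jn rule on J3)
bond 2 stroke→I1  (I1 outputs flow p/I1)
bond 4 stroke→I2  (I2 integral (f out))
bond 0 stroke→J1  (only one effort-in slot at J1)
bond 5 stroke→J2  (only one effort-in slot at J2)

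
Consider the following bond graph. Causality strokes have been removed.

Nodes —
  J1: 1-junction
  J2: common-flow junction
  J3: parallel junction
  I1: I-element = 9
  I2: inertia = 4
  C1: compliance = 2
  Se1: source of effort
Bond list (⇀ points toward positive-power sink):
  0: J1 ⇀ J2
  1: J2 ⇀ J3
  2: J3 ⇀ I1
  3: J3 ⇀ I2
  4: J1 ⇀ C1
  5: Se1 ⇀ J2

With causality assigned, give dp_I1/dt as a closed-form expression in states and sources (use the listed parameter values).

#5 stroke at J2  (Se1 fixes effort; stroke away)
#2 stroke at I1  (prefer integral on I1)
#3 stroke at I2  (prefer integral on I2)
#1 stroke at J3  (closing 0-jn rule on J3)
#0 stroke at J2  (J2 flow already set via bond 1)
#4 stroke at J1  (common-f at J1 fixed by 0)

dp_I1/dt = E_Se1 - q_C1/2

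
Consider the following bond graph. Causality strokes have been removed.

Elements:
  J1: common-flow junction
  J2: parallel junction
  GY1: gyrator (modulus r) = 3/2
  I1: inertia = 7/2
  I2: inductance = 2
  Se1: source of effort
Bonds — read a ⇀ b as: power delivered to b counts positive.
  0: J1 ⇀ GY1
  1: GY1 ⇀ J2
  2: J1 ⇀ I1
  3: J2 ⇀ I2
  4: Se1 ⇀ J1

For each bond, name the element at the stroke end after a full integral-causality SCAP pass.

#4 stroke at J1  (source Se1 imposes e)
#2 stroke at I1  (I1 outputs flow p/I1)
#0 stroke at J1  (J1 flow already set via bond 2)
#1 stroke at J2  (GY GY1: same side as bond 0)
#3 stroke at I2  (0-jn J2 has e-setter on 1)

β0 |J1
β1 |J2
β2 |I1
β3 |I2
β4 |J1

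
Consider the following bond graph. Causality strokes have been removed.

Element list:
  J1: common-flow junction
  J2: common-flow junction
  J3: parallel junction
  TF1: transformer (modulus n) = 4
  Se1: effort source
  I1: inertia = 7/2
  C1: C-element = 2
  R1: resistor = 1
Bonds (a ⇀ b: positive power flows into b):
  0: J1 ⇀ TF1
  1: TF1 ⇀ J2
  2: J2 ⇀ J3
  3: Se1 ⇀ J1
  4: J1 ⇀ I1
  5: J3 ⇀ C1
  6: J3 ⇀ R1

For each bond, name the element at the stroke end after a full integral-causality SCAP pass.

#0 stroke at J1
#1 stroke at TF1
#2 stroke at J2
#3 stroke at J1
#4 stroke at I1
#5 stroke at J3
#6 stroke at R1

#3 stroke→J1  (source Se1 imposes e)
#4 stroke→I1  (I1 integral (f out))
#0 stroke→J1  (J1 flow already set via bond 4)
#1 stroke→TF1  (through TF1, causality passes straight; one stroke at TF1)
#2 stroke→J2  (1-jn J2 has f-setter on 1)
#5 stroke→J3  (prefer integral on C1)
#6 stroke→R1  (J3: bond 5 brought effort, rest push out)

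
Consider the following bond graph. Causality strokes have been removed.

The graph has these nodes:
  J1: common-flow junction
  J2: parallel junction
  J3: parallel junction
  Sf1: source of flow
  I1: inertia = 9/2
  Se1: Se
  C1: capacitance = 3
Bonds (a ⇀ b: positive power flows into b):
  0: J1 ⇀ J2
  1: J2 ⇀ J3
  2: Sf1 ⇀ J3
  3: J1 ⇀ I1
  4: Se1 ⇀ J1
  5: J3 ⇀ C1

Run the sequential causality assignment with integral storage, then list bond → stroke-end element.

bond 2 |Sf1  (Sf1: flow source, stroke at near end)
bond 4 |J1  (source Se1 imposes e)
bond 3 |I1  (I1 outputs flow p/I1)
bond 0 |J1  (J1: bond 3 brought flow, rest push out)
bond 1 |J2  (J2 needs exactly one e-in)
bond 5 |J3  (J3 needs exactly one e-in)

b0 →J1
b1 →J2
b2 →Sf1
b3 →I1
b4 →J1
b5 →J3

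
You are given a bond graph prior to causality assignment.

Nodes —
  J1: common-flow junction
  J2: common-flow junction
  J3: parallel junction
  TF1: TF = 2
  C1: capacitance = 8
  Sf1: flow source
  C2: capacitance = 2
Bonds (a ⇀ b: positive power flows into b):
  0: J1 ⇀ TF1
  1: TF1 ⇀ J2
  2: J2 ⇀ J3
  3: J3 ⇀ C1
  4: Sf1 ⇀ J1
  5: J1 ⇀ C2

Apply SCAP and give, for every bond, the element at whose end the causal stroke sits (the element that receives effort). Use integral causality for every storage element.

b0 |J1
b1 |TF1
b2 |J2
b3 |J3
b4 |Sf1
b5 |J1

bond 4 →Sf1  (Sf1 (Sf) sets flow on bond)
bond 0 →J1  (J1: bond 4 brought flow, rest push out)
bond 5 →J1  (common-f at J1 fixed by 4)
bond 1 →TF1  (TF1: transformer flips bond 0)
bond 2 →J2  (1-jn J2 has f-setter on 1)
bond 3 →J3  (J3 needs exactly one e-in)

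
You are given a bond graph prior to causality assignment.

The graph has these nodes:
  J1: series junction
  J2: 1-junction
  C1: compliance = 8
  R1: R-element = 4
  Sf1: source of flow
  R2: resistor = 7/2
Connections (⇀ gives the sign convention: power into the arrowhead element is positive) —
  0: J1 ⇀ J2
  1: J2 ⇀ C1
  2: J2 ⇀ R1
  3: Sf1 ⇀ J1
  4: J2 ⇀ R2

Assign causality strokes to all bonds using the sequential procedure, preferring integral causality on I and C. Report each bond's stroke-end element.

bond 0 |J1
bond 1 |J2
bond 2 |J2
bond 3 |Sf1
bond 4 |J2

bond 3 stroke→Sf1  (Sf1: flow source, stroke at near end)
bond 0 stroke→J1  (J1 flow already set via bond 3)
bond 1 stroke→J2  (1-jn J2 has f-setter on 0)
bond 2 stroke→J2  (J2: bond 0 brought flow, rest push out)
bond 4 stroke→J2  (common-f at J2 fixed by 0)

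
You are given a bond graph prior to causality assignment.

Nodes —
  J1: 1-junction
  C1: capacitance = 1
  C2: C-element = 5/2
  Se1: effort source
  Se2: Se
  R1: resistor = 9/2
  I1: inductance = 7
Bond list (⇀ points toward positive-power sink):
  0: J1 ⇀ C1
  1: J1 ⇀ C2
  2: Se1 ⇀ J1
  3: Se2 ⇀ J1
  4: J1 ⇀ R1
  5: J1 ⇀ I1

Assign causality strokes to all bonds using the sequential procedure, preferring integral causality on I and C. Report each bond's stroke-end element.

β0 |J1
β1 |J1
β2 |J1
β3 |J1
β4 |J1
β5 |I1

β2 stroke at J1  (source Se1 imposes e)
β3 stroke at J1  (Se2 fixes effort; stroke away)
β0 stroke at J1  (prefer integral on C1)
β1 stroke at J1  (C2 integral (e out))
β5 stroke at I1  (I1 integral (f out))
β4 stroke at J1  (common-f at J1 fixed by 5)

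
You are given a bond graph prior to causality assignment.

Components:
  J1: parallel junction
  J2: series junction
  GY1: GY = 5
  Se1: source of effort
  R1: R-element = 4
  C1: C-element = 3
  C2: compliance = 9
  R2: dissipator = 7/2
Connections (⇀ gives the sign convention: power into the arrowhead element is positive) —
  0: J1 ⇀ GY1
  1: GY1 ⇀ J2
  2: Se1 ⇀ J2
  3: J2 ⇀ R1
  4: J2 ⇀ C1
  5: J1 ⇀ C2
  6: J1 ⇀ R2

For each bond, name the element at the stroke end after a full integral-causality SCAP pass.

β2 stroke→J2  (Se1: effort source, stroke at far end)
β4 stroke→J2  (C1: C, integral causality)
β5 stroke→J1  (C2 integral (e out))
β0 stroke→GY1  (J1 effort already set via bond 5)
β6 stroke→R2  (0-jn J1 has e-setter on 5)
β1 stroke→GY1  (through GY1, causality inverts; strokes same side of GY1)
β3 stroke→J2  (common-f at J2 fixed by 1)

#0 →GY1
#1 →GY1
#2 →J2
#3 →J2
#4 →J2
#5 →J1
#6 →R2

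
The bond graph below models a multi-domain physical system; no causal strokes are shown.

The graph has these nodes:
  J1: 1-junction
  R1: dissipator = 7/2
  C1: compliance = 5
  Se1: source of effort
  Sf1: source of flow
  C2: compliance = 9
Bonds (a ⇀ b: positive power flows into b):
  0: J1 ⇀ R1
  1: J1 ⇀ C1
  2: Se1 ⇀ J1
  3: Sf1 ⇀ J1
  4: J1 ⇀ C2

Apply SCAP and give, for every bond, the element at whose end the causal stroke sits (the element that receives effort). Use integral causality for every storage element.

#2 |J1  (source Se1 imposes e)
#3 |Sf1  (Sf1 fixes flow; stroke at Sf1)
#0 |J1  (1-jn J1 has f-setter on 3)
#1 |J1  (common-f at J1 fixed by 3)
#4 |J1  (1-jn J1 has f-setter on 3)

bond 0 stroke at J1
bond 1 stroke at J1
bond 2 stroke at J1
bond 3 stroke at Sf1
bond 4 stroke at J1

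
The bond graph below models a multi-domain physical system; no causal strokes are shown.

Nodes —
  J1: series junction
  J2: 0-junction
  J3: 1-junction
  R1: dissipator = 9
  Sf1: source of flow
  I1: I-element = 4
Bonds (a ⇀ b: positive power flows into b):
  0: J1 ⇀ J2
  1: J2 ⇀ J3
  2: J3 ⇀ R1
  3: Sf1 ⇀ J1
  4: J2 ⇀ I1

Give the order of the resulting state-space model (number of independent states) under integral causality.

1  (I1 all integral)

bond 3 |Sf1  (Sf1 fixes flow; stroke at Sf1)
bond 0 |J1  (J1: bond 3 brought flow, rest push out)
bond 4 |I1  (I1 integral (f out))
bond 1 |J2  (closing 0-jn rule on J2)
bond 2 |J3  (J3: bond 1 brought flow, rest push out)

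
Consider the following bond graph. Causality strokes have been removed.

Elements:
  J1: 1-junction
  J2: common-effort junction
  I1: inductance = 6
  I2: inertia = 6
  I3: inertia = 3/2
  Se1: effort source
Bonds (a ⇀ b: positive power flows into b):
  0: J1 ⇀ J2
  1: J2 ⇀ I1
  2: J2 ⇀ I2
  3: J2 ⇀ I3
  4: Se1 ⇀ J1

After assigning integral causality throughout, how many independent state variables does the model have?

3  (I1, I2, I3 all integral)

#4 →J1  (source Se1 imposes e)
#0 →J2  (J1: last free bond brings flow in)
#1 →I1  (J2: bond 0 brought effort, rest push out)
#2 →I2  (J2: bond 0 brought effort, rest push out)
#3 →I3  (common-e at J2 fixed by 0)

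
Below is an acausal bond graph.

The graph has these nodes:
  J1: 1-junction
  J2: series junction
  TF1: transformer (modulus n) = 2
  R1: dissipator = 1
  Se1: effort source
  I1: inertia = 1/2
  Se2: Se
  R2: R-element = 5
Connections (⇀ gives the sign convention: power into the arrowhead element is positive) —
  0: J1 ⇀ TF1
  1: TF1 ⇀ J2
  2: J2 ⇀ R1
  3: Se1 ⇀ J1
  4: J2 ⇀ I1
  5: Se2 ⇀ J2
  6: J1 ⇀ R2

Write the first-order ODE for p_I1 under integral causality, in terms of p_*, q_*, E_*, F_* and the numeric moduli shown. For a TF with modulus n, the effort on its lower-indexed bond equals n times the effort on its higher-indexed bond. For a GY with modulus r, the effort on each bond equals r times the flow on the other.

b3 stroke at J1  (Se1 fixes effort; stroke away)
b5 stroke at J2  (Se2 fixes effort; stroke away)
b4 stroke at I1  (I1 integral (f out))
b1 stroke at J2  (J2: bond 4 brought flow, rest push out)
b2 stroke at J2  (J2 flow already set via bond 4)
b0 stroke at TF1  (through TF1, causality passes straight; one stroke at TF1)
b6 stroke at J1  (1-jn J1 has f-setter on 0)

dp_I1/dt = E_Se1/2 + E_Se2 - 9*p_I1/2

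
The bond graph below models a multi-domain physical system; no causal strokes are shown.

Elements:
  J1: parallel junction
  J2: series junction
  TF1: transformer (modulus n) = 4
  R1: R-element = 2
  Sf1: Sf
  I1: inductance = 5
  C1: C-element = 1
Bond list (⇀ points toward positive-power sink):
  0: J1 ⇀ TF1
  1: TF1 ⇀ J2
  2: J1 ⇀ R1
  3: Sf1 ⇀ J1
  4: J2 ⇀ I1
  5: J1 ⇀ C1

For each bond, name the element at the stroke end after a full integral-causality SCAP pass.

β0 stroke at TF1
β1 stroke at J2
β2 stroke at R1
β3 stroke at Sf1
β4 stroke at I1
β5 stroke at J1

b3 →Sf1  (Sf1 fixes flow; stroke at Sf1)
b4 →I1  (prefer integral on I1)
b1 →J2  (1-jn J2 has f-setter on 4)
b0 →TF1  (TF1: transformer flips bond 1)
b5 →J1  (C1 outputs effort q/C1)
b2 →R1  (J1 effort already set via bond 5)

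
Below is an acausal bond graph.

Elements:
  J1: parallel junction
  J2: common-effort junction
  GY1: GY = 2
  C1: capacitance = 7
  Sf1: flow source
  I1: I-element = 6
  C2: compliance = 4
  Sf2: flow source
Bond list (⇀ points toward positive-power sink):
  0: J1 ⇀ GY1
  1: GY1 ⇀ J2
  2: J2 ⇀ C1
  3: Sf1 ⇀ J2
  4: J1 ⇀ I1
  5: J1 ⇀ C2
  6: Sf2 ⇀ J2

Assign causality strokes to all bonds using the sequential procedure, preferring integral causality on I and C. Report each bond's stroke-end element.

#3 →Sf1  (Sf1 (Sf) sets flow on bond)
#6 →Sf2  (source Sf2 imposes f)
#2 →J2  (C1 integral (e out))
#1 →GY1  (J2 effort already set via bond 2)
#0 →GY1  (through GY1, causality inverts; strokes same side of GY1)
#4 →I1  (I1 outputs flow p/I1)
#5 →J1  (J1: last free bond brings effort in)

β0 |GY1
β1 |GY1
β2 |J2
β3 |Sf1
β4 |I1
β5 |J1
β6 |Sf2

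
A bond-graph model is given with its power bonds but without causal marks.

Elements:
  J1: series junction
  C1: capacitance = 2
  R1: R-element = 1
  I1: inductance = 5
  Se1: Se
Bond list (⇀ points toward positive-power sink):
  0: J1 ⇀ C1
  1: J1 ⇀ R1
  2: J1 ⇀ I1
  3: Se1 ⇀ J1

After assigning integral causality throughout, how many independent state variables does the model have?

bond 3 →J1  (Se1: effort source, stroke at far end)
bond 0 →J1  (prefer integral on C1)
bond 2 →I1  (I1: I, integral causality)
bond 1 →J1  (1-jn J1 has f-setter on 2)

2  (C1, I1 all integral)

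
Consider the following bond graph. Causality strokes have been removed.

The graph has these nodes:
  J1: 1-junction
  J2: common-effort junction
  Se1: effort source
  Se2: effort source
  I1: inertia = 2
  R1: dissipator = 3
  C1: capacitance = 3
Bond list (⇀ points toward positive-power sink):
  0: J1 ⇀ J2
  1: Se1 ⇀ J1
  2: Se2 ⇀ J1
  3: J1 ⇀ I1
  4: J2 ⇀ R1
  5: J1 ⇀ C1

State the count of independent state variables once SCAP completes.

2  (C1, I1 all integral)

bond 1 stroke at J1  (Se1 (Se) sets effort on bond)
bond 2 stroke at J1  (Se2: effort source, stroke at far end)
bond 3 stroke at I1  (I1: I, integral causality)
bond 0 stroke at J1  (J1 flow already set via bond 3)
bond 5 stroke at J1  (J1 flow already set via bond 3)
bond 4 stroke at J2  (J2 needs exactly one e-in)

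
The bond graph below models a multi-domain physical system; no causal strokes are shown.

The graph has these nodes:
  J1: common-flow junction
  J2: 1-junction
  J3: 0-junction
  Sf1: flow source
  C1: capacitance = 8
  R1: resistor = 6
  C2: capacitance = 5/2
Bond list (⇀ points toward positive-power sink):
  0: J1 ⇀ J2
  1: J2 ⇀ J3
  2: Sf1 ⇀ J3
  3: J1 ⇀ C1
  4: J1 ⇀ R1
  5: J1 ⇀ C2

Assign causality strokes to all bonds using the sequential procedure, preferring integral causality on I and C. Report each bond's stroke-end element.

β0 stroke at J2
β1 stroke at J3
β2 stroke at Sf1
β3 stroke at J1
β4 stroke at J1
β5 stroke at J1

#2 →Sf1  (Sf1 fixes flow; stroke at Sf1)
#1 →J3  (only one effort-in slot at J3)
#0 →J2  (common-f at J2 fixed by 1)
#3 →J1  (common-f at J1 fixed by 0)
#4 →J1  (common-f at J1 fixed by 0)
#5 →J1  (common-f at J1 fixed by 0)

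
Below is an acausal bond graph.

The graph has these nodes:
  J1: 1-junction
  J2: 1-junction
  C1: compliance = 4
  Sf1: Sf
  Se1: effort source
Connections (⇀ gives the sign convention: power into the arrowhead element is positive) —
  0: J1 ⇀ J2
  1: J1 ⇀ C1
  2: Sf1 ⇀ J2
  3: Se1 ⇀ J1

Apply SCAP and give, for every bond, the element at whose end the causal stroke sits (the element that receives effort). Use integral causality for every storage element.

β0 stroke→J2
β1 stroke→J1
β2 stroke→Sf1
β3 stroke→J1

bond 2 |Sf1  (Sf1: flow source, stroke at near end)
bond 3 |J1  (source Se1 imposes e)
bond 0 |J2  (J2 flow already set via bond 2)
bond 1 |J1  (common-f at J1 fixed by 0)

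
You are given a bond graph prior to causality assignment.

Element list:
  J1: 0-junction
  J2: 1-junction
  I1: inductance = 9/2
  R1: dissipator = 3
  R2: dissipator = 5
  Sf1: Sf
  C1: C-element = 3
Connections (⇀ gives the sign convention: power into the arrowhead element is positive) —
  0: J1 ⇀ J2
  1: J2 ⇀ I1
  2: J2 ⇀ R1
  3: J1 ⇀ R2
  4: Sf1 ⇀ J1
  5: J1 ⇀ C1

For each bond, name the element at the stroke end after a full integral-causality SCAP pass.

b0 stroke→J2
b1 stroke→I1
b2 stroke→J2
b3 stroke→R2
b4 stroke→Sf1
b5 stroke→J1

β4 stroke→Sf1  (Sf1 fixes flow; stroke at Sf1)
β1 stroke→I1  (I1: I, integral causality)
β0 stroke→J2  (common-f at J2 fixed by 1)
β2 stroke→J2  (J2 flow already set via bond 1)
β5 stroke→J1  (C1: C, integral causality)
β3 stroke→R2  (J1: bond 5 brought effort, rest push out)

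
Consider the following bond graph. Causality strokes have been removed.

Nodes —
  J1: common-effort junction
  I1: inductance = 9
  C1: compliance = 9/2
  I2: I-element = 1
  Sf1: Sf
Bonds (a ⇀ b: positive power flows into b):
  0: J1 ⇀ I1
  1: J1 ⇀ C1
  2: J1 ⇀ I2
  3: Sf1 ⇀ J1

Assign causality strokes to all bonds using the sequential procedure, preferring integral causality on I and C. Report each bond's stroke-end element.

β0 stroke at I1
β1 stroke at J1
β2 stroke at I2
β3 stroke at Sf1

bond 3 stroke at Sf1  (Sf1 (Sf) sets flow on bond)
bond 0 stroke at I1  (I1 outputs flow p/I1)
bond 1 stroke at J1  (C1 outputs effort q/C1)
bond 2 stroke at I2  (J1: bond 1 brought effort, rest push out)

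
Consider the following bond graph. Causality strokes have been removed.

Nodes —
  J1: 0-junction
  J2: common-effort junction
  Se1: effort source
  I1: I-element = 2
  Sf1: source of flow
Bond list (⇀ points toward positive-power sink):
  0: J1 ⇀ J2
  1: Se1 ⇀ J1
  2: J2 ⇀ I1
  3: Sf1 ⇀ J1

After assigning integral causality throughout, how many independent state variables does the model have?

1  (I1 all integral)

bond 1 →J1  (Se1: effort source, stroke at far end)
bond 3 →Sf1  (Sf1 (Sf) sets flow on bond)
bond 0 →J2  (common-e at J1 fixed by 1)
bond 2 →I1  (common-e at J2 fixed by 0)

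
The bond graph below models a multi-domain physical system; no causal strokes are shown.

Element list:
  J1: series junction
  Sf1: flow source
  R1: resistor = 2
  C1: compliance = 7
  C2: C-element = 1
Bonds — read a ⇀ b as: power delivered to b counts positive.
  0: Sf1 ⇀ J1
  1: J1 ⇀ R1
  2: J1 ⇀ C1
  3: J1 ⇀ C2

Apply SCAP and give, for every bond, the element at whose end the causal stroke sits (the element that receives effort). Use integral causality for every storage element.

β0 →Sf1
β1 →J1
β2 →J1
β3 →J1

β0 stroke at Sf1  (Sf1 fixes flow; stroke at Sf1)
β1 stroke at J1  (1-jn J1 has f-setter on 0)
β2 stroke at J1  (1-jn J1 has f-setter on 0)
β3 stroke at J1  (common-f at J1 fixed by 0)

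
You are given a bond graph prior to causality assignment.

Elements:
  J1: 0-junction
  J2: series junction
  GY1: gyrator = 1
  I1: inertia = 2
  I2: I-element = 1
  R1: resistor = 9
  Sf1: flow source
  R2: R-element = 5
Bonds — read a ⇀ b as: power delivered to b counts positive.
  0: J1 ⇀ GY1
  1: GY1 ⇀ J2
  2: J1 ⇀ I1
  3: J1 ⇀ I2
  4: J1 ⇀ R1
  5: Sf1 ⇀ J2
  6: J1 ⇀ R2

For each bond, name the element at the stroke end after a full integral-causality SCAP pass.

b0 |J1
b1 |J2
b2 |I1
b3 |I2
b4 |R1
b5 |Sf1
b6 |R2

bond 5 |Sf1  (source Sf1 imposes f)
bond 1 |J2  (J2 flow already set via bond 5)
bond 0 |J1  (through GY1, causality inverts; strokes same side of GY1)
bond 2 |I1  (0-jn J1 has e-setter on 0)
bond 3 |I2  (0-jn J1 has e-setter on 0)
bond 4 |R1  (0-jn J1 has e-setter on 0)
bond 6 |R2  (J1: bond 0 brought effort, rest push out)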